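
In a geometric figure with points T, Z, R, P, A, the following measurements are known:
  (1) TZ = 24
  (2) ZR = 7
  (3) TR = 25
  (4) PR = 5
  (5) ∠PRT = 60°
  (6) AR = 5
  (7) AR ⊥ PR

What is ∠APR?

Step 1: By the law of cosines on triangle PRA: PA² = 5² + 5² − 2·5·5·cos(90°) = 50, so PA = 5·√2.
Step 2: By the inverse law of cosines on triangle APR: cos(∠APR) = ((5·√2)² + 5² − 5²) / (2·5·√2·5) = 50/70.71 = 0.7071, so ∠APR = 45°.

Therefore, the measure of angle ∠APR = 45°.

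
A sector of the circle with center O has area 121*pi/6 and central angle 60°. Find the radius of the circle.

r² = 360 × 121*pi/6 / (π × 60) = 121, so r = 11.

11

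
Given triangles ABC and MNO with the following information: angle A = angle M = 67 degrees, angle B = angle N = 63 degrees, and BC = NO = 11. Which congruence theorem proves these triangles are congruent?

The given information provides:
angle A = angle M = 67 degrees, angle B = angle N = 63 degrees, and BC = NO = 11
This matches the AAS congruence theorem.
Two pairs of corresponding angles and a non-included side are equal (Angle-Angle-Side).

AAS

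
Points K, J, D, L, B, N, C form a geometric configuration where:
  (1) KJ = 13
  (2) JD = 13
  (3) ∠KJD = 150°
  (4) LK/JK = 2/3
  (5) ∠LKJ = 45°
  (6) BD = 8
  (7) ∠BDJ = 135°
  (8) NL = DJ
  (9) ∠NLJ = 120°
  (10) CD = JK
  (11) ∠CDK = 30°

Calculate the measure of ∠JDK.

Step 1: By the law of cosines on triangle DJK: DK² = 13² + 13² − 2·13·13·cos(150°) = 630.72, so DK ≈ 25.11.
Step 2: By the inverse law of cosines on triangle JDK: cos(∠JDK) = (13² + 25.11² − 13²) / (2·13·25.11) = 630.72/652.97 = 0.9659, so ∠JDK = 15°.

Therefore, the measure of angle ∠JDK = 15°.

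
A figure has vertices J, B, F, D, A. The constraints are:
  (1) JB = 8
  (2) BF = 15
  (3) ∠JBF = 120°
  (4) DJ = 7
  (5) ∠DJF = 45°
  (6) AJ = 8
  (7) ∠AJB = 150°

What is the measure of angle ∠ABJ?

Step 1: By the law of cosines on triangle BJA: BA² = 8² + 8² − 2·8·8·cos(150°) = 238.85, so BA ≈ 15.45.
Step 2: By the inverse law of cosines on triangle ABJ: cos(∠ABJ) = (15.45² + 8² − 8²) / (2·15.45·8) = 238.85/247.28 = 0.9659, so ∠ABJ = 15°.

Therefore, the measure of angle ∠ABJ = 15°.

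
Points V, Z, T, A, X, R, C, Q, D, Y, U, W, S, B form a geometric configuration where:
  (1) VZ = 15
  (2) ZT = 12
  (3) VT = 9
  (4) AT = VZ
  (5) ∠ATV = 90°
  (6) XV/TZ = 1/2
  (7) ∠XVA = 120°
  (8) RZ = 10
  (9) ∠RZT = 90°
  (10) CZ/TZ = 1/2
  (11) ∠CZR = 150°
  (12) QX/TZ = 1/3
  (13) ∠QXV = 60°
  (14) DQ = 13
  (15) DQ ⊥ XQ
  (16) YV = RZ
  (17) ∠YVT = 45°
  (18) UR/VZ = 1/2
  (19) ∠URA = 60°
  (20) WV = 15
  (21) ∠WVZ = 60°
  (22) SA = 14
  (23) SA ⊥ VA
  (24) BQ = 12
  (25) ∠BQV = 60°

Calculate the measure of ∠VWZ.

Step 1: By the law of cosines on triangle WVZ: WZ² = 15² + 15² − 2·15·15·cos(60°) = 225, so WZ = 15.
Step 2: By the inverse law of cosines on triangle VWZ: cos(∠VWZ) = (15² + 15² − 15²) / (2·15·15) = 225/450 = 0.5, so ∠VWZ = 60°.

Therefore, the measure of angle ∠VWZ = 60°.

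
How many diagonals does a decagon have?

Each of the 10 vertices connects to 7 non-adjacent vertices via diagonals.
Total connections = 10 × 7 = 70, but each diagonal is counted twice.
Number of diagonals = 70 / 2 = 35.

35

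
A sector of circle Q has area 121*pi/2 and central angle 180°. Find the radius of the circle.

The sector covers 180°/360° = 1/2 of the full circle.
Full circle area = 121*pi/2 / 1/2 = 121*pi.
Since full area = πr², we get r² = 121*pi/π = 121, so r = 11.

11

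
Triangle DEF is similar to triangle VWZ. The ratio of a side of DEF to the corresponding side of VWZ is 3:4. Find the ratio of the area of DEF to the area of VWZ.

The ratio of areas of similar triangles equals the square of the side ratio.
Side ratio = 3:4
Area ratio = (3/4)^2 = 9/16 = 9:16

9:16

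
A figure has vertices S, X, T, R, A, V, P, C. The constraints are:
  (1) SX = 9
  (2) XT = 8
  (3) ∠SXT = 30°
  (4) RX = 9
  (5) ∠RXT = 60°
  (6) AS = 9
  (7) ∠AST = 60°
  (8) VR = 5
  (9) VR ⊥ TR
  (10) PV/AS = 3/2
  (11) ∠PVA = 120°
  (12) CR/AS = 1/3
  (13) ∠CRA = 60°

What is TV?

Step 1: By the law of cosines on triangle RXT: RT² = 9² + 8² − 2·9·8·cos(60°) = 73, so RT = √73.
Step 2: By the law of cosines on triangle TRV: TV² = √73² + 5² − 2·√73·5·cos(90°) = 98, so TV = 7·√2.

Therefore, the length of TV = 7·√2.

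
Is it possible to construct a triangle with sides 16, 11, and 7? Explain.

Yes.
The triangle inequality requires that the sum of any two sides exceeds the third.
Here 7 + 11 = 18 > 16, so the condition is met.

Yes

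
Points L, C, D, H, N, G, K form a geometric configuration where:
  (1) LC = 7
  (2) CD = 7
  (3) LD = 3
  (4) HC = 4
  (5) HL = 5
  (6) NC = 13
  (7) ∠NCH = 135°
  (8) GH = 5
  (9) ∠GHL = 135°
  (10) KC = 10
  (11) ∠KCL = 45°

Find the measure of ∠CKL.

Step 1: By the law of cosines on triangle KCL: KL² = 10² + 7² − 2·10·7·cos(45°) = 50.01, so KL ≈ 7.07.
Step 2: By the inverse law of cosines on triangle CKL: cos(∠CKL) = (10² + 7.07² − 7²) / (2·10·7.07) = 101.01/141.43 = 0.7142, so ∠CKL = 44.42°.

Therefore, the measure of angle ∠CKL = 44.42°.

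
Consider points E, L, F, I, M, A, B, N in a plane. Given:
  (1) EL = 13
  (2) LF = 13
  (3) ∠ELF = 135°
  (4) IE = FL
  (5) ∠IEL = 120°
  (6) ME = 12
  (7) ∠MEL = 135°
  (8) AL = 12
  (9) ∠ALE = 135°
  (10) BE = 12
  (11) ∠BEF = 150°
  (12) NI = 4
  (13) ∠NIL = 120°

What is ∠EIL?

From the given relations: IE = FL = 13.
Step 1: By the law of cosines on triangle IEL: IL² = 13² + 13² − 2·13·13·cos(120°) = 507, so IL = 13·√3.
Step 2: By the inverse law of cosines on triangle EIL: cos(∠EIL) = (13² + (13·√3)² − 13²) / (2·13·13·√3) = 507/585.43 = 0.866, so ∠EIL = 30°.

Therefore, the measure of angle ∠EIL = 30°.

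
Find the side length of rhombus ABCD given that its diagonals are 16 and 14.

The diagonals of a rhombus bisect each other at right angles.
Half-diagonals: 16/2 = 8 and 14/2 = 7
side = sqrt(8^2 + 7^2)
side = sqrt(64 + 49)
side = sqrt(113)

sqrt(113)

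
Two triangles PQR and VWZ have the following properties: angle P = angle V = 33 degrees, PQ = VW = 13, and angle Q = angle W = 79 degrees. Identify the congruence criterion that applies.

The given information provides:
angle P = angle V = 33 degrees, PQ = VW = 13, and angle Q = angle W = 79 degrees
This matches the ASA congruence theorem.
Two pairs of corresponding angles and the included side are equal (Angle-Side-Angle).

ASA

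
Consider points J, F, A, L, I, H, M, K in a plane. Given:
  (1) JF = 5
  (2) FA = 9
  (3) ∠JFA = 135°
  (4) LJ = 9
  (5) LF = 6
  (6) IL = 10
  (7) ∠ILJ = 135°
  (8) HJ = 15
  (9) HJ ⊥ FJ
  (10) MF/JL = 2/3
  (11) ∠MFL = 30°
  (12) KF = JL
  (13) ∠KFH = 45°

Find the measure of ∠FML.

From the given relations: MF = 2/3·JL = 2/3·9 = 6.
Step 1: By the law of cosines on triangle MFL: ML² = 6² + 6² − 2·6·6·cos(30°) = 9.65, so ML ≈ 3.11.
Step 2: By the inverse law of cosines on triangle FML: cos(∠FML) = (6² + 3.11² − 6²) / (2·6·3.11) = 9.65/37.27 = 0.2588, so ∠FML = 75°.

Therefore, the measure of angle ∠FML = 75°.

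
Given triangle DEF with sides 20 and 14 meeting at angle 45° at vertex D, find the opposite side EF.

Law of cosines: EF^2 = 20^2 + 14^2 - 2(20)(14)cos(45°) = 596 - 280*sqrt(2), so EF = 2*sqrt(149 - 70*sqrt(2)).

2*sqrt(149 - 70*sqrt(2))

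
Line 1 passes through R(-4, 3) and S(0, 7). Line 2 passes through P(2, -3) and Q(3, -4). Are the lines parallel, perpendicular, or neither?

Slope of line 1: m1 = (7 - 3)/(0 - -4) = 4/4 = 1
Slope of line 2: m2 = (-4 - -3)/(3 - 2) = -1/1 = -1
m1 * m2 = -1, so perpendicular.

Perpendicular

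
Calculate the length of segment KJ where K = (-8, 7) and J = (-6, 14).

d = sqrt((2)^2 + (7)^2) = sqrt(53)

sqrt(53)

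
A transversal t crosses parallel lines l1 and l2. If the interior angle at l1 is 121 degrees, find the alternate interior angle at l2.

Alternate interior angles formed by parallel lines and a transversal are equal.
The given angle is 121 degrees.
The alternate interior angle = 121 degrees.

121 degrees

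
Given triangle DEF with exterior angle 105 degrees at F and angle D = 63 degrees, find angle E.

angle E = 105 - 63 = 42 degrees (exterior angle theorem).

42 degrees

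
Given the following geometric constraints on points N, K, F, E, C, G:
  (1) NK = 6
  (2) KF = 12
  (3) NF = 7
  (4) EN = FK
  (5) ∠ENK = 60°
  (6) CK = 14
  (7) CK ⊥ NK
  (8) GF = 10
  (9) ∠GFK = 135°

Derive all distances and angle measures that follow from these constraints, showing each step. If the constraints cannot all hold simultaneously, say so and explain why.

The constraints are consistent.

From the given relations:
  EN = FK = 12

Step 1: From NK = 6, KC = 14, and ∠NKC = 90°, by the law of cosines:
  NC² = NK² + KC² - 2·NK·KC·cos(90°) = 36 + 196 - 0 = 232
  NC = 2·√58

Step 2: From KN = 6, NE = 12, and ∠KNE = 60°, by the law of cosines:
  KE² = KN² + NE² - 2·KN·NE·cos(60°) = 36 + 144 - 72 = 108
  KE = 6·√3

Step 3: From KF = 12, FG = 10, and ∠KFG = 135°, by the law of cosines:
  KG² = KF² + FG² - 2·KF·FG·cos(135°) = 144 + 100 + 169.7 = 413.7
  KG ≈ 20.34

Step 4: From NF = 7, NK = 6, FK = 12, by the inverse law of cosines:
  cos(∠FNK) = (NF² + NK² - FK²) / (2·NF·NK)
  ∠FNK = 134.62°

Step 5: From KF = 12, KN = 6, FN = 7, by the inverse law of cosines:
  cos(∠FKN) = (KF² + KN² - FN²) / (2·KF·KN)
  ∠FKN = 24.53°

Step 6: From FK = 12, FN = 7, KN = 6, by the inverse law of cosines:
  cos(∠KFN) = (FK² + FN² - KN²) / (2·FK·FN)
  ∠KFN = 20.85°

Step 7: From NC = 2·√58, NK = 6, CK = 14, by the inverse law of cosines:
  cos(∠CNK) = (NC² + NK² - CK²) / (2·NC·NK)
  ∠CNK = 66.8°

Step 8: From KE = 6·√3, KN = 6, EN = 12, by the inverse law of cosines:
  cos(∠EKN) = (KE² + KN² - EN²) / (2·KE·KN)
  ∠EKN = 90°

Step 9: From KF = 12, KG = 20.34, FG = 10, by the inverse law of cosines:
  cos(∠FKG) = (KF² + KG² - FG²) / (2·KF·KG)
  ∠FKG = 20.34°

Step 10: From EK = 6·√3, EN = 12, KN = 6, by the inverse law of cosines:
  cos(∠KEN) = (EK² + EN² - KN²) / (2·EK·EN)
  ∠KEN = 30°

Step 11: From CK = 14, CN = 2·√58, KN = 6, by the inverse law of cosines:
  cos(∠KCN) = (CK² + CN² - KN²) / (2·CK·CN)
  ∠KCN = 23.2°

Step 12: From GF = 10, GK = 20.34, FK = 12, by the inverse law of cosines:
  cos(∠FGK) = (GF² + GK² - FK²) / (2·GF·GK)
  ∠FGK = 24.66°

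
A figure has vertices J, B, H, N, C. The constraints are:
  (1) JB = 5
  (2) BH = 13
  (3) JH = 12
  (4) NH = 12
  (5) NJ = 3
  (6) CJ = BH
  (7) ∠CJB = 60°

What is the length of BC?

From the given relations: CJ = BH = 13.
Step 1: By the law of cosines on triangle BJC: BC² = 5² + 13² − 2·5·13·cos(60°) = 129, so BC = √129.

Therefore, the length of BC = √129.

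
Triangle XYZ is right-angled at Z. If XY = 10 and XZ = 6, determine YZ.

By the Pythagorean theorem: YZ^2 = XY^2 - XZ^2
YZ^2 = 10^2 - 6^2 = 100 - 36 = 64
YZ = sqrt(64) = 8

8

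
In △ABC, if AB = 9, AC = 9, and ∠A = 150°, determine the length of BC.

Law of cosines: BC^2 = 9^2 + 9^2 - 2(9)(9)cos(150°) = 81*sqrt(3) + 162, so BC = 9*sqrt(sqrt(3) + 2).

9*sqrt(sqrt(3) + 2)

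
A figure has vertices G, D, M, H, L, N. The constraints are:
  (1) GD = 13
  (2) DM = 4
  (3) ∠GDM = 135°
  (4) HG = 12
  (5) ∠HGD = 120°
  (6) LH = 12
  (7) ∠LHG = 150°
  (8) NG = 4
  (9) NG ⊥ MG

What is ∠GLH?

Step 1: By the law of cosines on triangle LHG: LG² = 12² + 12² − 2·12·12·cos(150°) = 537.42, so LG ≈ 23.18.
Step 2: By the inverse law of cosines on triangle GLH: cos(∠GLH) = (23.18² + 12² − 12²) / (2·23.18·12) = 537.42/556.37 = 0.9659, so ∠GLH = 15°.

Therefore, the measure of angle ∠GLH = 15°.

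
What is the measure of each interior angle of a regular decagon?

Each interior angle of a regular n-gon is (n - 2) * 180 / n.
For n = 10: (10 - 2) * 180 / 10 = 1440/10 = 144 degrees.

144 degrees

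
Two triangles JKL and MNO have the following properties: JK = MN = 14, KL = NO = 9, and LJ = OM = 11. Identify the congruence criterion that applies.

The given information matches SSS: All three pairs of corresponding sides are equal (Side-Side-Side).

SSS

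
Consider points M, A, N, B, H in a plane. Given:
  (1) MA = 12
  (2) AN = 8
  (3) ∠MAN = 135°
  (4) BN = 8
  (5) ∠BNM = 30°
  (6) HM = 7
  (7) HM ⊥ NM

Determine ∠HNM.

Step 1: By the law of cosines on triangle NAM: NM² = 8² + 12² − 2·8·12·cos(135°) = 343.76, so NM ≈ 18.54.
Step 2: By the law of cosines on triangle NMH: NH² = 18.54² + 7² − 2·18.54·7·cos(90°) = 392.76, so NH ≈ 19.82.
Step 3: By the inverse law of cosines on triangle HNM: cos(∠HNM) = (19.82² + 18.54² − 7²) / (2·19.82·18.54) = 687.53/734.9 = 0.9355, so ∠HNM = 20.68°.

Therefore, the measure of angle ∠HNM = 20.68°.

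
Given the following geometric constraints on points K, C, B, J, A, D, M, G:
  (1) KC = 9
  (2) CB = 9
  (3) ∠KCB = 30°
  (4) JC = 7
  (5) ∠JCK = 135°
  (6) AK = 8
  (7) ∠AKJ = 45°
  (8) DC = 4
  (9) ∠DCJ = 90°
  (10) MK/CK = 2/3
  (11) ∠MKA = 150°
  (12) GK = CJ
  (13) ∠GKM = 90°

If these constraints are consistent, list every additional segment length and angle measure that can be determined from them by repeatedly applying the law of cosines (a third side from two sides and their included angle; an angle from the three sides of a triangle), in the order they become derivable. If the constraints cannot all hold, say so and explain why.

The constraints are consistent. Derivable facts, in order:
After 1 step:
- AM ≈ 13.53
- JD = √65
- KB ≈ 4.66
- KJ ≈ 14.8
- MG = √85
After 2 steps:
- JA ≈ 10.75
- ∠AMK = 17.19°
- ∠BKC = 75°
- ∠CBK = 75°
- ∠CDJ = 60.26°
- ∠CJD = 29.74°
- ∠CJK = 25.46°
- ∠CKJ = 19.54°
- ∠GMK = 49.4°
- ∠KAM = 12.81°
- ∠KGM = 40.6°
After 3 steps:
- ∠AJK = 31.74°
- ∠JAK = 103.26°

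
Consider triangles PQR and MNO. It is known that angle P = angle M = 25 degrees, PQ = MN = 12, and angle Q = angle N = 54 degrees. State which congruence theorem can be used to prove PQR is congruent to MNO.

Consider the given information: angle P = angle M = 25 degrees, PQ = MN = 12, and angle Q = angle N = 54 degrees
This is not AAS or HL: AAS requires two angles and a non-included side. HL only applies to right triangles with matching hypotenuse and leg.
The correct criterion is ASA. Two pairs of corresponding angles and the included side are equal (Angle-Side-Angle).

ASA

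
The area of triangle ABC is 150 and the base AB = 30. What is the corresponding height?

Rearranging the area formula Area = (1/2) * base * height:
height = 2 * Area / base = 2 * 150 / 30 = 10.

10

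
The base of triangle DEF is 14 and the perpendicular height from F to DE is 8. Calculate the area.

A triangle's area is half the area of a rectangle with the same base and height.
Area = (1/2) * 14 * 8 = 56.

56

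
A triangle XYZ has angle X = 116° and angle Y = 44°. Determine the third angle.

The interior angles sum to 180°: angle Z = 180 - 116 - 44 = 20°.
The triangle is obtuse (angles 116°, 44°, 20°).

20 degrees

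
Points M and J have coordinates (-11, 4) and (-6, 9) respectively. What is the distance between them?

d = sqrt((5)^2 + (5)^2) = sqrt(50) = 5*sqrt(2)

5*sqrt(2)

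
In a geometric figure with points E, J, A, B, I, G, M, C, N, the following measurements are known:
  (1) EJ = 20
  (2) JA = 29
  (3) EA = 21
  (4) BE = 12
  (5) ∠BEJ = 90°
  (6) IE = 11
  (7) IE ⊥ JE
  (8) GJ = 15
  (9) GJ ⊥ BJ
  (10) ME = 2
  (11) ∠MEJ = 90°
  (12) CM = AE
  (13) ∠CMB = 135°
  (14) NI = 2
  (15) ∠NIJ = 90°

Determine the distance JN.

Step 1: By the law of cosines on triangle JEI: JI² = 20² + 11² − 2·20·11·cos(90°) = 521, so JI ≈ 22.83.
Step 2: By the law of cosines on triangle JIN: JN² = 22.83² + 2² − 2·22.83·2·cos(90°) = 525, so JN = 5·√21.

Therefore, the length of JN = 5·√21.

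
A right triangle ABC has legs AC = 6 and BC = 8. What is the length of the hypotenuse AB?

By the Pythagorean theorem: AB^2 = AC^2 + BC^2
AB^2 = 6^2 + 8^2 = 36 + 64 = 100
AB = sqrt(100) = 10

10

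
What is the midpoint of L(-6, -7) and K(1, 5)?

The midpoint is the average of the coordinates:
x: (-6 + 1)/2 = -5/2
y: (-7 + 5)/2 = -1
Midpoint = (-5/2, -1)

(-5/2, -1)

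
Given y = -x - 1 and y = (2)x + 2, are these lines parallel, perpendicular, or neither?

Slope of line 1: m1 = -1
Slope of line 2: m2 = 2
For parallel lines we need equal slopes: -1 != 2.
For perpendicular lines we need m1*m2 = -1: (-1)(2) = -2 != -1.
Since neither condition holds, the lines are neither parallel nor perpendicular.

Neither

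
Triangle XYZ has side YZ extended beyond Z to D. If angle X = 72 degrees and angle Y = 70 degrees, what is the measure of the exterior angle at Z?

Exterior angle = 72 + 70 = 142 degrees (exterior angle theorem).

142 degrees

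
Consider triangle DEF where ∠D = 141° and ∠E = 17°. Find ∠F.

By the triangle angle sum property, the three interior angles of any triangle add up to 180°.
We know angle D = 141° and angle E = 17°, so their sum is 158°.
Therefore angle F = 180° - 158° = 22°.

22 degrees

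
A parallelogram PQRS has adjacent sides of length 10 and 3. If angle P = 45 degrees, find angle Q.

Opposite sides of a parallelogram are parallel, so consecutive angles form co-interior angles on a transversal.
Co-interior angles sum to 180°, giving angle Q = 180 - 45 = 135 degrees.

135 degrees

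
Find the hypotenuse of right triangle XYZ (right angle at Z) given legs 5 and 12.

By the Pythagorean theorem: XY^2 = XZ^2 + YZ^2
XY^2 = 5^2 + 12^2 = 25 + 144 = 169
XY = sqrt(169) = 13

13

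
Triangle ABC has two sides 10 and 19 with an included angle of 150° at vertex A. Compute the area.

Area = (1/2) * AB * AC * sin(A)
Area = (1/2) * 10 * 19 * sin(150°)
Area = (1/2) * 10 * 19 * 1/2
Area = 95/2

95/2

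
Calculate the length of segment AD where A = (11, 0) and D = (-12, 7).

d = sqrt((-23)^2 + (7)^2) = sqrt(578) = 17*sqrt(2)

17*sqrt(2)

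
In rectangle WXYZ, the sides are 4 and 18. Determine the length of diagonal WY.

A rectangle's diagonal splits it into two right triangles, with the diagonal as the hypotenuse.
By the Pythagorean theorem, d^2 = 4^2 + 18^2 = 340.
Therefore d = sqrt(340) = 2*sqrt(85).

2*sqrt(85)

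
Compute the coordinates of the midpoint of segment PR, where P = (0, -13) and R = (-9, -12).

The midpoint is the point halfway along the segment.
Move half the horizontal distance: 0 + (-9 - 0)/2 = 0 + -9/2 = -9/2
Move half the vertical distance: -13 + (-12 - -13)/2 = -13 + 1/2 = -25/2
Midpoint = (-9/2, -25/2)

(-9/2, -25/2)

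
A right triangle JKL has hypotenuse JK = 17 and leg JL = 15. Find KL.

By the Pythagorean theorem: KL^2 = JK^2 - JL^2
KL^2 = 17^2 - 15^2 = 289 - 225 = 64
KL = sqrt(64) = 8

8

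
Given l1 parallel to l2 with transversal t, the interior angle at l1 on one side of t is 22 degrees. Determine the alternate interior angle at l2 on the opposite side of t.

Alternate interior angles formed by parallel lines and a transversal are equal.
The given angle is 22 degrees.
The alternate interior angle = 22 degrees.

22 degrees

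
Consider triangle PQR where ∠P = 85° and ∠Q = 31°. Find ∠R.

Let angle R = x. Then 85 + 31 + x = 180.
x = 180 - 116 = 64 degrees.

64 degrees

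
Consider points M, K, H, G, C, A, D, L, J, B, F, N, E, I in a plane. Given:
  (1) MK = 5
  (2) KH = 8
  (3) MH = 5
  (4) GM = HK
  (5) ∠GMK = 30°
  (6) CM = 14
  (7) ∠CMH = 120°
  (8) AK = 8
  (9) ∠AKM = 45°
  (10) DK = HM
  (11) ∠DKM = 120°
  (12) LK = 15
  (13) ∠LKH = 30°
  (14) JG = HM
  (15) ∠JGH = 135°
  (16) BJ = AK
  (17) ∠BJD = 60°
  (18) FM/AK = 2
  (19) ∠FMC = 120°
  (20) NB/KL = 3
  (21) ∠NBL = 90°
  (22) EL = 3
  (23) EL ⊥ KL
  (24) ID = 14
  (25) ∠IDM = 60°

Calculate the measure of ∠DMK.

From the given relations: DK = HM = 5.
Step 1: By the law of cosines on triangle MKD: MD² = 5² + 5² − 2·5·5·cos(120°) = 75, so MD = 5·√3.
Step 2: By the inverse law of cosines on triangle DMK: cos(∠DMK) = ((5·√3)² + 5² − 5²) / (2·5·√3·5) = 75/86.6 = 0.866, so ∠DMK = 30°.

Therefore, the measure of angle ∠DMK = 30°.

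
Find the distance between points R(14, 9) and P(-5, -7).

The horizontal distance is |-5 - 14| = 19 and the vertical distance is |-7 - 9| = 16.
By the Pythagorean theorem, d = sqrt(19^2 + 16^2) = sqrt(617).

sqrt(617)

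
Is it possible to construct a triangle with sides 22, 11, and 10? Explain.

Check the triangle inequality: 11 + 10 = 21 ≤ 22.
Since the sum of two sides does not exceed the third, no triangle can be formed.

No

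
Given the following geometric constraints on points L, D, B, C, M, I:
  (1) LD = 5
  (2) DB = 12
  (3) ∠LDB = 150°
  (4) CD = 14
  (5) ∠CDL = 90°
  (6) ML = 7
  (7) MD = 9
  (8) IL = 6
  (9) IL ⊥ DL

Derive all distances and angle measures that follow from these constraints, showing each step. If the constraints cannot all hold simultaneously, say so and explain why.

The constraints are consistent.

Step 1: From LD = 5, DB = 12, and ∠LDB = 150°, by the law of cosines:
  LB² = LD² + DB² - 2·LD·DB·cos(150°) = 25 + 144 + 103.9 = 272.9
  LB ≈ 16.52

Step 2: From LD = 5, DC = 14, and ∠LDC = 90°, by the law of cosines:
  LC² = LD² + DC² - 2·LD·DC·cos(90°) = 25 + 196 - 0 = 221
  LC ≈ 14.87

Step 3: From DL = 5, LI = 6, and ∠DLI = 90°, by the law of cosines:
  DI² = DL² + LI² - 2·DL·LI·cos(90°) = 25 + 36 - 0 = 61
  DI = √61

Step 4: From LD = 5, LM = 7, DM = 9, by the inverse law of cosines:
  cos(∠DLM) = (LD² + LM² - DM²) / (2·LD·LM)
  ∠DLM = 95.74°

Step 5: From DL = 5, DM = 9, LM = 7, by the inverse law of cosines:
  cos(∠LDM) = (DL² + DM² - LM²) / (2·DL·DM)
  ∠LDM = 50.7°

Step 6: From MD = 9, ML = 7, DL = 5, by the inverse law of cosines:
  cos(∠DML) = (MD² + ML² - DL²) / (2·MD·ML)
  ∠DML = 33.56°

Step 7: From LB = 16.52, LD = 5, BD = 12, by the inverse law of cosines:
  cos(∠BLD) = (LB² + LD² - BD²) / (2·LB·LD)
  ∠BLD = 21.3°

Step 8: From LC = 14.87, LD = 5, CD = 14, by the inverse law of cosines:
  cos(∠CLD) = (LC² + LD² - CD²) / (2·LC·LD)
  ∠CLD = 70.35°

Step 9: From DI = √61, DL = 5, IL = 6, by the inverse law of cosines:
  cos(∠IDL) = (DI² + DL² - IL²) / (2·DI·DL)
  ∠IDL = 50.19°

Step 10: From BD = 12, BL = 16.52, DL = 5, by the inverse law of cosines:
  cos(∠DBL) = (BD² + BL² - DL²) / (2·BD·BL)
  ∠DBL = 8.7°

Step 11: From CD = 14, CL = 14.87, DL = 5, by the inverse law of cosines:
  cos(∠DCL) = (CD² + CL² - DL²) / (2·CD·CL)
  ∠DCL = 19.65°

Step 12: From ID = √61, IL = 6, DL = 5, by the inverse law of cosines:
  cos(∠DIL) = (ID² + IL² - DL²) / (2·ID·IL)
  ∠DIL = 39.81°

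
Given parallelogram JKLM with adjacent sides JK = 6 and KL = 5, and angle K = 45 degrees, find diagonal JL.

Using the law of cosines:
d^2 = 6^2 + 5^2 - 2(6)(5)cos(45 degrees)
d^2 = 36 + 25 - 60*sqrt(2)/2
d^2 = 61 - 30*sqrt(2)
d = sqrt(61 - 30*sqrt(2))

sqrt(61 - 30*sqrt(2))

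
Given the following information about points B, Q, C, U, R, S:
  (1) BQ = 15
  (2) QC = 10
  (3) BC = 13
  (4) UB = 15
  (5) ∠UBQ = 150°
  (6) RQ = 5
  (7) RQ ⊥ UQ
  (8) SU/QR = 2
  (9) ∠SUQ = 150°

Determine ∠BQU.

Step 1: By the law of cosines on triangle QBU: QU² = 15² + 15² − 2·15·15·cos(150°) = 839.71, so QU ≈ 28.98.
Step 2: By the inverse law of cosines on triangle BQU: cos(∠BQU) = (15² + 28.98² − 15²) / (2·15·28.98) = 839.71/869.33 = 0.9659, so ∠BQU = 15°.

Therefore, the measure of angle ∠BQU = 15°.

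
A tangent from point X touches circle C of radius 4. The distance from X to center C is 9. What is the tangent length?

tangent = √(d² - r²) = √(9² - 4²) = √(81 - 16) = √65 = sqrt(65)

sqrt(65)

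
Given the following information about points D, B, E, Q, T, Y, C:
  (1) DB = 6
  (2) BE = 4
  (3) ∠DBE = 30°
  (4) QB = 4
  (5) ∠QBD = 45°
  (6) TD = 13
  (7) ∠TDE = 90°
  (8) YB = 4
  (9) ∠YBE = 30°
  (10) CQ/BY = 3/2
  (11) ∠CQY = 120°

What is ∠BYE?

Step 1: By the law of cosines on triangle YBE: YE² = 4² + 4² − 2·4·4·cos(30°) = 4.29, so YE ≈ 2.07.
Step 2: By the inverse law of cosines on triangle BYE: cos(∠BYE) = (4² + 2.07² − 4²) / (2·4·2.07) = 4.29/16.56 = 0.2588, so ∠BYE = 75°.

Therefore, the measure of angle ∠BYE = 75°.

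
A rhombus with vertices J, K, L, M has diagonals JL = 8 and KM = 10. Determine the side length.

The diagonals of a rhombus bisect each other at right angles.
Half-diagonals: 8/2 = 4 and 10/2 = 5
side = sqrt(4^2 + 5^2)
side = sqrt(16 + 25)
side = sqrt(41)

sqrt(41)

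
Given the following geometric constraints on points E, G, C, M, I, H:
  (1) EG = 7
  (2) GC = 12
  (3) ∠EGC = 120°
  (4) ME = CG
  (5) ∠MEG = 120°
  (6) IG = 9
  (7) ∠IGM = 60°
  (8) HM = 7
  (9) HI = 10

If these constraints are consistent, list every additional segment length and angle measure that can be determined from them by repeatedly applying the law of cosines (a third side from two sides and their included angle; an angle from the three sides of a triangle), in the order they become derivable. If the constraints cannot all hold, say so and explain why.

The constraints are consistent. Derivable facts, in order:
After 1 step:
- EC ≈ 16.64
- GM ≈ 16.64
After 2 steps:
- MI ≈ 14.43
- ∠CEG = 38.64°
- ∠ECG = 21.36°
- ∠EGM = 38.64°
- ∠EMG = 21.36°
After 3 steps:
- ∠GIM = 87.31°
- ∠GMI = 32.69°
- ∠HIM = 26.08°
- ∠HMI = 38.9°
- ∠IHM = 115.02°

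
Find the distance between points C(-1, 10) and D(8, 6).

d = sqrt((8 - -1)^2 + (6 - 10)^2)
d = sqrt(9^2 + -4^2)
d = sqrt(81 + 16)
d = sqrt(97)

sqrt(97)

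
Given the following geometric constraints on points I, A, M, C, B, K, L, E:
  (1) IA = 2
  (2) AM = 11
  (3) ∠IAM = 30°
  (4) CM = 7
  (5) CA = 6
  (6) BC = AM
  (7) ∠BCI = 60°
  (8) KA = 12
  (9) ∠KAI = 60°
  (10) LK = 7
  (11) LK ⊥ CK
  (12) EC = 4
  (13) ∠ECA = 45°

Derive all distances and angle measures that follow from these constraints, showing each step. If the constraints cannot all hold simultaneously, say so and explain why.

The constraints are consistent.

From the given relations:
  BC = AM = 11

Step 1: From IA = 2, AM = 11, and ∠IAM = 30°, by the law of cosines:
  IM² = IA² + AM² - 2·IA·AM·cos(30°) = 4 + 121 - 38.11 = 86.89
  IM ≈ 9.32

Step 2: From IA = 2, AK = 12, and ∠IAK = 60°, by the law of cosines:
  IK² = IA² + AK² - 2·IA·AK·cos(60°) = 4 + 144 - 24 = 124
  IK = 2·√31

Step 3: From AC = 6, CE = 4, and ∠ACE = 45°, by the law of cosines:
  AE² = AC² + CE² - 2·AC·CE·cos(45°) = 36 + 16 - 33.94 = 18.06
  AE ≈ 4.25

Step 4: From AC = 6, AM = 11, CM = 7, by the inverse law of cosines:
  cos(∠CAM) = (AC² + AM² - CM²) / (2·AC·AM)
  ∠CAM = 35.1°

Step 5: From MA = 11, MC = 7, AC = 6, by the inverse law of cosines:
  cos(∠AMC) = (MA² + MC² - AC²) / (2·MA·MC)
  ∠AMC = 29.53°

Step 6: From CA = 6, CM = 7, AM = 11, by the inverse law of cosines:
  cos(∠ACM) = (CA² + CM² - AM²) / (2·CA·CM)
  ∠ACM = 115.38°

Step 7: From IA = 2, IK = 2·√31, AK = 12, by the inverse law of cosines:
  cos(∠AIK) = (IA² + IK² - AK²) / (2·IA·IK)
  ∠AIK = 111.05°

Step 8: From IA = 2, IM = 9.32, AM = 11, by the inverse law of cosines:
  cos(∠AIM) = (IA² + IM² - AM²) / (2·IA·IM)
  ∠AIM = 143.84°

Step 9: From AC = 6, AE = 4.25, CE = 4, by the inverse law of cosines:
  cos(∠CAE) = (AC² + AE² - CE²) / (2·AC·AE)
  ∠CAE = 41.73°

Step 10: From MA = 11, MI = 9.32, AI = 2, by the inverse law of cosines:
  cos(∠AMI) = (MA² + MI² - AI²) / (2·MA·MI)
  ∠AMI = 6.16°

Step 11: From KA = 12, KI = 2·√31, AI = 2, by the inverse law of cosines:
  cos(∠AKI) = (KA² + KI² - AI²) / (2·KA·KI)
  ∠AKI = 8.95°

Step 12: From EA = 4.25, EC = 4, AC = 6, by the inverse law of cosines:
  cos(∠AEC) = (EA² + EC² - AC²) / (2·EA·EC)
  ∠AEC = 93.27°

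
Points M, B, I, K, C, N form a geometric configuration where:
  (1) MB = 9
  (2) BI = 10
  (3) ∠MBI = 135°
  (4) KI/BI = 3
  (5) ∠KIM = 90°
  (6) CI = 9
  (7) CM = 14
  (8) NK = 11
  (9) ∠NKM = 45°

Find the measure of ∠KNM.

From the given relations: KI = 3·BI = 3·10 = 30.
Step 1: By the law of cosines on triangle IBM: IM² = 10² + 9² − 2·10·9·cos(135°) = 308.28, so IM ≈ 17.56.
Step 2: By the law of cosines on triangle KIM: KM² = 30² + 17.56² − 2·30·17.56·cos(90°) = 1208.28, so KM ≈ 34.76.
Step 3: By the law of cosines on triangle NKM: NM² = 11² + 34.76² − 2·11·34.76·cos(45°) = 788.54, so NM ≈ 28.08.
Step 4: By the inverse law of cosines on triangle KNM: cos(∠KNM) = (11² + 28.08² − 34.76²) / (2·11·28.08) = -298.74/617.78 = -0.4836, so ∠KNM = 118.92°.

Therefore, the measure of angle ∠KNM = 118.92°.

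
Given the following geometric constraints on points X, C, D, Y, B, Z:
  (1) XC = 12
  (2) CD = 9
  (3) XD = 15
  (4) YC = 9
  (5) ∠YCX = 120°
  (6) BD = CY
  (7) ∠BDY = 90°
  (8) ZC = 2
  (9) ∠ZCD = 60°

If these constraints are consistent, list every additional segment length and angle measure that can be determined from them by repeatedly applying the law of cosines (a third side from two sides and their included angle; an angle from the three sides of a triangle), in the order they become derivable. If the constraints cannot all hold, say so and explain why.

The constraints are consistent. Derivable facts, in order:
After 1 step:
- DZ = √67
- XY = 3·√37
- ∠CDX = 53.13°
- ∠CXD = 36.87°
- ∠DCX = 90°
After 2 steps:
- ∠CDZ = 12.22°
- ∠CXY = 25.28°
- ∠CYX = 34.72°
- ∠CZD = 107.78°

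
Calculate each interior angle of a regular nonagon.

Each interior angle of a regular n-gon is (n - 2) * 180 / n.
For n = 9: (9 - 2) * 180 / 9 = 1260/9 = 140 degrees.

140 degrees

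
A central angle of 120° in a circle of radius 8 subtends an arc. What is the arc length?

Arc length = 2π(8)(1/3) = 16*pi/3

16*pi/3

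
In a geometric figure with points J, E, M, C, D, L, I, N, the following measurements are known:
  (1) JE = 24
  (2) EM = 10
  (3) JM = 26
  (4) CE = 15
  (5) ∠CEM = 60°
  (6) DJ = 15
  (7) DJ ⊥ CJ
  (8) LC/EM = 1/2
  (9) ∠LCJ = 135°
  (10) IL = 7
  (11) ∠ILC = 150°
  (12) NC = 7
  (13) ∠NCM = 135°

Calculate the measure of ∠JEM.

Step 1: By the inverse law of cosines on triangle JEM: cos(∠JEM) = (24² + 10² − 26²) / (2·24·10) = 0/480 = 0, so ∠JEM = 90°.

Therefore, the measure of angle ∠JEM = 90°.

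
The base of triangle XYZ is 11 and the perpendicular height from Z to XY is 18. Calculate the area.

Area = (1/2)(11)(18) = 99

99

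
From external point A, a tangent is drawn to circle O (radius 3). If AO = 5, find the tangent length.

tangent = √(d² - r²) = √(5² - 3²) = √(25 - 9) = √16 = 4

4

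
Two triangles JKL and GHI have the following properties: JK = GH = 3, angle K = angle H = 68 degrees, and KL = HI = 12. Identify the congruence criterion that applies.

Consider the given information: JK = GH = 3, angle K = angle H = 68 degrees, and KL = HI = 12
This is not ASA or HL: ASA requires two angles and the side between them. HL only applies to right triangles with matching hypotenuse and leg.
The correct criterion is SAS. Two pairs of corresponding sides and the included angle are equal (Side-Angle-Side).

SAS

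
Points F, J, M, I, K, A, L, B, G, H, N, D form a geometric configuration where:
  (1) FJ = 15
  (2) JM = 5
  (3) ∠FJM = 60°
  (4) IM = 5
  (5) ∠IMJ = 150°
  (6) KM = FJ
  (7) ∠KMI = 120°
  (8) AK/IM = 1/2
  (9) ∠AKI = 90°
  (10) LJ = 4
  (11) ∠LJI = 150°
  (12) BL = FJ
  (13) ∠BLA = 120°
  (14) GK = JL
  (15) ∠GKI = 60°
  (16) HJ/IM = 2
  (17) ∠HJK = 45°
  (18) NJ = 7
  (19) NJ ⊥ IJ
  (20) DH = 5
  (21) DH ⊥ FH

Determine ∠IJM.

Step 1: By the law of cosines on triangle JMI: JI² = 5² + 5² − 2·5·5·cos(150°) = 93.3, so JI ≈ 9.66.
Step 2: By the inverse law of cosines on triangle IJM: cos(∠IJM) = (9.66² + 5² − 5²) / (2·9.66·5) = 93.3/96.59 = 0.9659, so ∠IJM = 15°.

Therefore, the measure of angle ∠IJM = 15°.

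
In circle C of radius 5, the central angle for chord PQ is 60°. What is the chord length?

Chord = 2(5) sin(30°) = 5

5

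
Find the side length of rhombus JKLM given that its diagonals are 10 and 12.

In a rhombus, the diagonals bisect each other perpendicularly, creating four congruent right triangles.
Each triangle has legs 5 (half of 10) and 6 (half of 12).
The hypotenuse of each right triangle is a side of the rhombus:
side = sqrt(5^2 + 6^2) = sqrt(61)

sqrt(61)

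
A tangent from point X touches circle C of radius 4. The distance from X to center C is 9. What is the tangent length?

Let T be the point of tangency. Then CT ⊥ XT (radius ⊥ tangent).
In right triangle CTX: CX² = CT² + XT²
9² = 4² + XT²
XT² = 65, XT = sqrt(65)

sqrt(65)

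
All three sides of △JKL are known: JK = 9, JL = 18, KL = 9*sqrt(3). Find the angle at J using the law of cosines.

By the inverse law of cosines: cos(J) = (JK² + JL² - KL²) / (2 × JK × JL)
cos(J) = (9² + 18² - (9*sqrt(3))²) / (2 × 9 × 18)
cos(J) = (81 + 324 - (243)) / 324
cos(J) = 1/2
J = arccos(1/2) = 60°

60°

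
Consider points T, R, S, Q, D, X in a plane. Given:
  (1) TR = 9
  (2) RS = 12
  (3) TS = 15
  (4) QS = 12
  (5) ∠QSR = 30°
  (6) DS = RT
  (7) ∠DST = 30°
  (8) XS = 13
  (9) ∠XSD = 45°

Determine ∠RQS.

Step 1: By the law of cosines on triangle QSR: QR² = 12² + 12² − 2·12·12·cos(30°) = 38.58, so QR ≈ 6.21.
Step 2: By the inverse law of cosines on triangle RQS: cos(∠RQS) = (6.21² + 12² − 12²) / (2·6.21·12) = 38.58/149.08 = 0.2588, so ∠RQS = 75°.

Therefore, the measure of angle ∠RQS = 75°.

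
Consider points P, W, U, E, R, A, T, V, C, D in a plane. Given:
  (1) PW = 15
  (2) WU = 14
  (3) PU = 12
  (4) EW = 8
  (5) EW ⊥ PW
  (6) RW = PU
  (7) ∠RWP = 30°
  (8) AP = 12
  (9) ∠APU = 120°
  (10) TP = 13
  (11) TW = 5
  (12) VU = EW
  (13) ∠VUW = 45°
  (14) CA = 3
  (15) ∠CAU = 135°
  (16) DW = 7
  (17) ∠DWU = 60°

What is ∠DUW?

Step 1: By the law of cosines on triangle UWD: UD² = 14² + 7² − 2·14·7·cos(60°) = 147, so UD = 7·√3.
Step 2: By the inverse law of cosines on triangle DUW: cos(∠DUW) = ((7·√3)² + 14² − 7²) / (2·7·√3·14) = 294/339.48 = 0.866, so ∠DUW = 30°.

Therefore, the measure of angle ∠DUW = 30°.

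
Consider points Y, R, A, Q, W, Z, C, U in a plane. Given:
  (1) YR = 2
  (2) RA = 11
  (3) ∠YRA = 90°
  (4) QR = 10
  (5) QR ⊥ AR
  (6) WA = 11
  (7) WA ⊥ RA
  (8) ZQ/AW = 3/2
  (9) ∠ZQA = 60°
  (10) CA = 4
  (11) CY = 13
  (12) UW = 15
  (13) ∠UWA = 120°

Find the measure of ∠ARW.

Step 1: By the law of cosines on triangle RAW: RW² = 11² + 11² − 2·11·11·cos(90°) = 242, so RW = 11·√2.
Step 2: By the inverse law of cosines on triangle ARW: cos(∠ARW) = (11² + (11·√2)² − 11²) / (2·11·11·√2) = 242/342.24 = 0.7071, so ∠ARW = 45°.

Therefore, the measure of angle ∠ARW = 45°.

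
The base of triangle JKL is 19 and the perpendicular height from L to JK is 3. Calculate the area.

A triangle's area is half the area of a rectangle with the same base and height.
Area = (1/2) * 19 * 3 = 57/2.

57/2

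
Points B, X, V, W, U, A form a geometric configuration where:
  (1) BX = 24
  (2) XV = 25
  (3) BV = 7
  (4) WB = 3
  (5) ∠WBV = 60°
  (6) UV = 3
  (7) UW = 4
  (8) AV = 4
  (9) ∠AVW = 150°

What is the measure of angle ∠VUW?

Step 1: By the law of cosines on triangle VBW: VW² = 7² + 3² − 2·7·3·cos(60°) = 37, so VW = √37.
Step 2: By the inverse law of cosines on triangle VUW: cos(∠VUW) = (3² + 4² − √37²) / (2·3·4) = -12/24 = -0.5, so ∠VUW = 120°.

Therefore, the measure of angle ∠VUW = 120°.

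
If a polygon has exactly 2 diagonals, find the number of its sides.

Using d = n(n - 3)/2, we solve 2 = n(n - 3)/2.
So n(n - 3) = 4.
Testing n = 4: 4 * 1 = 4 = 4. Correct.
The polygon has 4 sides.

4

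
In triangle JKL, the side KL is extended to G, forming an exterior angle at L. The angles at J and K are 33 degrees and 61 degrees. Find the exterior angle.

Exterior angle = 33 + 61 = 94 degrees (exterior angle theorem).

94 degrees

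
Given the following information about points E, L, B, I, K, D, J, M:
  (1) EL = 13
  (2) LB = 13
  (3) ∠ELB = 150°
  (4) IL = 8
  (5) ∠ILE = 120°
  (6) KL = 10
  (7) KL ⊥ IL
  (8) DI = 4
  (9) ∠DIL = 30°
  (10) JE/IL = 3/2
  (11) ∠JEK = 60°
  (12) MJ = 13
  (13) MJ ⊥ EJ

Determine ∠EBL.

Step 1: By the law of cosines on triangle BLE: BE² = 13² + 13² − 2·13·13·cos(150°) = 630.72, so BE ≈ 25.11.
Step 2: By the inverse law of cosines on triangle EBL: cos(∠EBL) = (25.11² + 13² − 13²) / (2·25.11·13) = 630.72/652.97 = 0.9659, so ∠EBL = 15°.

Therefore, the measure of angle ∠EBL = 15°.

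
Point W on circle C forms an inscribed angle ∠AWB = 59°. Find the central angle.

By the inscribed angle theorem, the central angle is twice the inscribed angle.
Central angle = 2 × 59° = 118°

118°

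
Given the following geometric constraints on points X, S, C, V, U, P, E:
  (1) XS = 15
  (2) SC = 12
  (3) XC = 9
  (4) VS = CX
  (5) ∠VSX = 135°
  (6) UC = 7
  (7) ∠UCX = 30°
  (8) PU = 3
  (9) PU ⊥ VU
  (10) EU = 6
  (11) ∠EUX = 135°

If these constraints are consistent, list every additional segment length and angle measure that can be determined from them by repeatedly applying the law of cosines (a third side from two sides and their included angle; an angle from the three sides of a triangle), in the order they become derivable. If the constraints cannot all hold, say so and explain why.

The constraints are consistent. Derivable facts, in order:
After 1 step:
- XU ≈ 4.57
- XV ≈ 22.29
- ∠CSX = 36.87°
- ∠CXS = 53.13°
- ∠SCX = 90°
After 2 steps:
- XE ≈ 9.78
- ∠CUX = 100.01°
- ∠CXU = 49.99°
- ∠SVX = 28.41°
- ∠SXV = 16.59°
After 3 steps:
- ∠EXU = 25.71°
- ∠UEX = 19.29°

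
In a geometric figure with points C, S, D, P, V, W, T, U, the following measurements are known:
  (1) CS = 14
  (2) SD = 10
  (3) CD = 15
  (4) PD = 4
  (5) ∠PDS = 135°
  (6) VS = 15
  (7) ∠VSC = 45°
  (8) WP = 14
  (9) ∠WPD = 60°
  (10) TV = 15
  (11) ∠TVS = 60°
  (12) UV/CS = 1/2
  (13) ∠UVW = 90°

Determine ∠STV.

Step 1: By the law of cosines on triangle TVS: TS² = 15² + 15² − 2·15·15·cos(60°) = 225, so TS = 15.
Step 2: By the inverse law of cosines on triangle STV: cos(∠STV) = (15² + 15² − 15²) / (2·15·15) = 225/450 = 0.5, so ∠STV = 60°.

Therefore, the measure of angle ∠STV = 60°.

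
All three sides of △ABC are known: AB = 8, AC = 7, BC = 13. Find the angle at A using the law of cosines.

cos(A) = (8² + 7² - (13)²) / (2 × 8 × 7) = -1/2, so A = arccos(-1/2) = 120°.

120°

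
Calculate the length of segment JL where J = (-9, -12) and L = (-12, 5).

d = sqrt((-3)^2 + (17)^2) = sqrt(298)

sqrt(298)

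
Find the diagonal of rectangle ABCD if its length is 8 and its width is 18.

d = sqrt(8^2 + 18^2) = sqrt(388) = 2*sqrt(97)

2*sqrt(97)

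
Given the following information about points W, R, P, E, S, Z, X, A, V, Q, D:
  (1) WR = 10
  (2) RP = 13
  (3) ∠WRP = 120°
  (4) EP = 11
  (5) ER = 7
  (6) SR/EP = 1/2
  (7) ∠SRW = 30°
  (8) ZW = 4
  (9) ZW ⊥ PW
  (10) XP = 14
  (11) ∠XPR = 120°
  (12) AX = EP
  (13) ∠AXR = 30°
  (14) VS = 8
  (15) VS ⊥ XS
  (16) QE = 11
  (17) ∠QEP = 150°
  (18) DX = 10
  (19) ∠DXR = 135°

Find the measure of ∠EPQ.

Step 1: By the law of cosines on triangle PEQ: PQ² = 11² + 11² − 2·11·11·cos(150°) = 451.58, so PQ ≈ 21.25.
Step 2: By the inverse law of cosines on triangle EPQ: cos(∠EPQ) = (11² + 21.25² − 11²) / (2·11·21.25) = 451.58/467.51 = 0.9659, so ∠EPQ = 15°.

Therefore, the measure of angle ∠EPQ = 15°.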